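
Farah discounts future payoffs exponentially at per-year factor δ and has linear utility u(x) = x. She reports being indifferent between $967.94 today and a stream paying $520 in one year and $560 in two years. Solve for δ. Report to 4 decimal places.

The stream is worth 520δ + 560δ² today, so 520δ + 560δ² = 967.94.
That is, 560δ² + 520δ − 967.94 = 0, a quadratic in δ.
By the quadratic formula (taking the positive root), δ = (−520 + √2438585.60) / 1120 ≈ 0.9300.

δ ≈ 0.9300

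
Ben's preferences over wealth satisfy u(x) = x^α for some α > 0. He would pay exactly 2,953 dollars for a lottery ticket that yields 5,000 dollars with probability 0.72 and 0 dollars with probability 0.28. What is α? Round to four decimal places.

EU(lottery) = 0.72·5000^α + 0.28·0 = 0.72·5000^α.
Setting u(2953) equal to that: 2953^α = 0.72·5000^α ⇒ (2953/5000)^α = 0.72.
Taking logs: α·ln(2953/5000) = ln(0.72), so α = -0.3285041 / -0.5266163 ≈ 0.6238.

α ≈ 0.6238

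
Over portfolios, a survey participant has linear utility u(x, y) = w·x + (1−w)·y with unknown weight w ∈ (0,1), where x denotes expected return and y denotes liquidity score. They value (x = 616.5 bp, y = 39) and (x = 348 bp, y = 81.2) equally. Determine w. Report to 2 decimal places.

w = 0.14

Equating utilities: w·616.5 + (1−w)·39 = w·348 + (1−w)·81.2.
Rearranging, 268.5·w − 42.2·(1−w) = 0.
Hence w = 42.2/(268.5+42.2) = 42.2/310.7 = 0.14.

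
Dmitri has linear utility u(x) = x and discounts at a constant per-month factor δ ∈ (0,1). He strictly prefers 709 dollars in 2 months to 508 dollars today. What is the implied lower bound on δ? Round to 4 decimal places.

δ > 0.8465

Under u(x) = x this choice says 508 < δ^2·709.
Dividing by 709: δ^2 > 0.71650. Both sides are positive, so the square root keeps the direction.
δ > (508/709)^(1/2) ≈ 0.8465.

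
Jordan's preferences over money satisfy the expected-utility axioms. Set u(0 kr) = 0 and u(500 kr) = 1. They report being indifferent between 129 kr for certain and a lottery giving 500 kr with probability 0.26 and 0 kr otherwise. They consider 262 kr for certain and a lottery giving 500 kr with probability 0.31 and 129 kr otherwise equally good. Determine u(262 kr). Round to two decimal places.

From the first indifference, u(129 kr) = 0.26·u(500 kr) + 0.74·u(0 kr) = 0.26·1 + 0.74·0 = 0.26.
Chaining: u(262 kr) = 0.31·1.00 + 0.69·0.26 = 0.4894.

0.49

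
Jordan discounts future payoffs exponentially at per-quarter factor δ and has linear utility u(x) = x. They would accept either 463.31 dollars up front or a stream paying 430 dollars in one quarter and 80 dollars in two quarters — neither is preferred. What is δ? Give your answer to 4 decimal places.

δ ≈ 0.9200

The stream is worth 430δ + 80δ² today, so 430δ + 80δ² = 463.31.
That is, 80δ² + 430δ − 463.31 = 0, a quadratic in δ.
The positive root is δ = [−430 + √(430² + 4·80·463.31)] / (2·80) = (−430 + 577.199)/160 ≈ 0.9200.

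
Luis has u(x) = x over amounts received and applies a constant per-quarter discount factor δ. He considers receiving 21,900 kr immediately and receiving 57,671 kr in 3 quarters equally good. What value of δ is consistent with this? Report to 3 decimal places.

δ ≈ 0.724

Equating discounted utilities: u(21900) = δ^3·u(57671) ⇒ δ^3 = u(21900)/u(57671).
With u(x) = x: δ^3 = 21900/57671 = 0.37974.
So δ = 0.37974^(1/3) ≈ 0.724.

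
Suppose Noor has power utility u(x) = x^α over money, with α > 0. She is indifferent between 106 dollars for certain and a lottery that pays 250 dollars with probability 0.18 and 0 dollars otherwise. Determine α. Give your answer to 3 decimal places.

EU(lottery) = 0.18·250^α + 0.82·0 = 0.18·250^α.
Indifference: 106^α = 0.18·250^α, so (106/250)^α = 0.18.
Taking logs: α·ln(106/250) = ln(0.18), so α = -1.714798 / -0.858022 ≈ 1.999.

α ≈ 1.999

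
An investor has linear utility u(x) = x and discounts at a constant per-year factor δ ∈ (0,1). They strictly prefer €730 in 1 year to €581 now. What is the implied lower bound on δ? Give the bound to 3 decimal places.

Under u(x) = x this choice says 581 < δ·730.
Dividing through by 730 gives δ > 0.79589.

δ > 0.796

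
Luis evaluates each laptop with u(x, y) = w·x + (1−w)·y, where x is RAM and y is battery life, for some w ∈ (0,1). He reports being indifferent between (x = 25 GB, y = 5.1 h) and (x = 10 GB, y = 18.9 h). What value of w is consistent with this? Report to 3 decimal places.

w = 0.479

Indifference: w·25 + (1−w)·5.1 = w·10 + (1−w)·18.9.
Collecting terms: w·15 = (1−w)·13.8.
The marginal rate of substitution is 13.8/15, so w = 13.8/(15+13.8) = 0.479.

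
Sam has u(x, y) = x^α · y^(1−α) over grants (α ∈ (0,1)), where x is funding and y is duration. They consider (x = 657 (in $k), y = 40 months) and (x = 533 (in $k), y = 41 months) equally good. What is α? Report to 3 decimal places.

The Cobb–Douglas utilities coincide, so 657^α·40^(1−α) = 533^α·41^(1−α).
Rearrange to (657/533)^α = (41/40)^(1−α) and take logs: α·0.209163 = (1−α)·0.024693.
Thus α·(0.233856) = 0.024693, so α = 0.024693/0.233856 ≈ 0.106.

α ≈ 0.106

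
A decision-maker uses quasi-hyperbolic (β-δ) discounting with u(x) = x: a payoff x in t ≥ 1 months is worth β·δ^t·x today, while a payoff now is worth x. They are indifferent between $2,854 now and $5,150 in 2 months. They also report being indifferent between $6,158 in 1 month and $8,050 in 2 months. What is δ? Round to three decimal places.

δ ≈ 0.765

From the later pair, β·δ^1·6158 = β·δ^2·8050; dividing through, δ = 6158/8050 = 0.76497.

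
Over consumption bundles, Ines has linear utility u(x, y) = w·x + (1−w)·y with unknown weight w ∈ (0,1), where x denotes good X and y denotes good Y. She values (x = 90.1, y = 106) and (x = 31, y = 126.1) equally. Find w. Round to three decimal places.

Equating utilities: w·90.1 + (1−w)·106 = w·31 + (1−w)·126.1.
Rearranging, 59.1·w − 20.1·(1−w) = 0.
Hence w = 20.1/(59.1+20.1) = 20.1/79.2 = 0.254.

w = 0.254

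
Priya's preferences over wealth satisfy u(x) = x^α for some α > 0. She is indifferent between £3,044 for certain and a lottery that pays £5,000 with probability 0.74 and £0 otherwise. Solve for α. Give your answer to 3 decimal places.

The lottery's expected utility is 0.74·u(5000) + 0.26·u(0) = 0.74·5000^α (since u(0) = 0 for α > 0).
Setting u(3044) equal to that: 3044^α = 0.74·5000^α ⇒ (3044/5000)^α = 0.74.
Taking logs: α·ln(3044/5000) = ln(0.74), so α = -0.301105 / -0.496265 ≈ 0.607.

α ≈ 0.607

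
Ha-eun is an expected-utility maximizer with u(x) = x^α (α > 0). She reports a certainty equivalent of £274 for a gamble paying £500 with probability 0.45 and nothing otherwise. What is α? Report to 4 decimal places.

α ≈ 1.3276

EU(lottery) = 0.45·500^α + 0.55·0 = 0.45·500^α.
Setting u(274) equal to that: 274^α = 0.45·500^α ⇒ (274/500)^α = 0.45.
Taking logs: α·ln(274/500) = ln(0.45), so α = -0.7985077 / -0.6014800 ≈ 1.3276.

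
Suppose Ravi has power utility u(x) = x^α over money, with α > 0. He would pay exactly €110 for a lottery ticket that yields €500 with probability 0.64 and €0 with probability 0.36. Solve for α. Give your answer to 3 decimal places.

EU(lottery) = 0.64·500^α + 0.36·0 = 0.64·500^α.
Equating: 110^α = 0.64·500^α, i.e. 0.2200^α = 0.64.
α = ln(0.64) / ln(110/500) = -0.446287/-1.514128 ≈ 0.295.

α ≈ 0.295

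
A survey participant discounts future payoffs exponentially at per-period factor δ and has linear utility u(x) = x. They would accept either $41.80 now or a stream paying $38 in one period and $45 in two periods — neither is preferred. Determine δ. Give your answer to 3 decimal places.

δ ≈ 0.630

The stream is worth 38δ + 45δ² today, so 38δ + 45δ² = 41.80.
That is, 45δ² + 38δ − 41.80 = 0, a quadratic in δ.
The positive root is δ = [−38 + √(38² + 4·45·41.80)] / (2·45) = (−38 + 94.700)/90 ≈ 0.630.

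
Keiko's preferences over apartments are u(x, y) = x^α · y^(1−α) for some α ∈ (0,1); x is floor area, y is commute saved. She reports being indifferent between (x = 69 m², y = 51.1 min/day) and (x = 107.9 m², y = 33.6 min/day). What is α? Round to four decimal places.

α ≈ 0.4839

Indifference: 69^α · 51.1^(1−α) = 107.9^α · 33.6^(1−α).
Rearrange to (69/107.9)^α = (33.6/51.1)^(1−α) and take logs: α·-0.4470984 = (1−α)·-0.4192584.
With A = -0.4470984 and B = -0.4192584: α·A = (1−α)·B, so α = B/(A+B) = -0.4192584/-0.8663568 ≈ 0.4839.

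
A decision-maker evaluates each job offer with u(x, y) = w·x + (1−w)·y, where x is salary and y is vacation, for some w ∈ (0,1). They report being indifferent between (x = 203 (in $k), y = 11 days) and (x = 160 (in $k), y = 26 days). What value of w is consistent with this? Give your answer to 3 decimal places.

u(203,11) = u(160,26) means w·203 + (1−w)·11 = w·160 + (1−w)·26.
Rearranging, 43·w − 15·(1−w) = 0.
Hence w = 15/(43+15) = 15/58 = 0.259.

w = 0.259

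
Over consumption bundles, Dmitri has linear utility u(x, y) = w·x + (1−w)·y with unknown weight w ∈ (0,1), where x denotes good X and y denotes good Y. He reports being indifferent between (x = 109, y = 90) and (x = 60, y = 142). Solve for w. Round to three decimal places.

w = 0.515

Equating utilities: w·109 + (1−w)·90 = w·60 + (1−w)·142.
Collecting terms: w·49 = (1−w)·52.
The marginal rate of substitution is 52/49, so w = 52/(49+52) = 0.515.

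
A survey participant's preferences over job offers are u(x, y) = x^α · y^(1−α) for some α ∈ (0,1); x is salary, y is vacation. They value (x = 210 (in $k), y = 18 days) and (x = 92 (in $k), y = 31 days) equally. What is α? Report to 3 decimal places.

Indifference: 210^α · 18^(1−α) = 92^α · 31^(1−α).
(210/92)^α = (31/18)^(1−α); take logs: α·ln(210/92) = (1−α)·ln(31/18), i.e. α·0.825319 = (1−α)·0.543615.
Thus α·(1.368934) = 0.543615, so α = 0.543615/1.368934 ≈ 0.397.

α ≈ 0.397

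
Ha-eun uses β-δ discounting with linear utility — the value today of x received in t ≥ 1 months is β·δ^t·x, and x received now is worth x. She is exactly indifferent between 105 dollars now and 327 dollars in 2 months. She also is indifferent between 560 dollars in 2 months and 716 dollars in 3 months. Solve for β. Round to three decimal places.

The second indifference involves only future payoffs, so β cancels: β·δ^2·560 = β·δ^3·716, giving δ = 560/716 = 0.78212.
Now use the now-vs-future pair: 105 = β·δ^2·327 gives β = 105/(0.61172·327) ≈ 0.525.

β ≈ 0.525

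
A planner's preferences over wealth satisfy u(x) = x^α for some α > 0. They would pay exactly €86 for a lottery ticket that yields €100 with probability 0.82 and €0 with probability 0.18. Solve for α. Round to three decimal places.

α ≈ 1.316

The lottery's expected utility is 0.82·u(100) + 0.18·u(0) = 0.82·100^α (since u(0) = 0 for α > 0).
Equating: 86^α = 0.82·100^α, i.e. 0.8600^α = 0.82.
Taking logs: α·ln(86/100) = ln(0.82), so α = -0.198451 / -0.150823 ≈ 1.316.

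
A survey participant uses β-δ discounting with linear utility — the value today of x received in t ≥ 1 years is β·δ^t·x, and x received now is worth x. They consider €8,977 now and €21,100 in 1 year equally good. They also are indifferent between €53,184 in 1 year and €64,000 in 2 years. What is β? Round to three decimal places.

From the later pair, β·δ^1·53184 = β·δ^2·64000; dividing through, δ = 53184/64000 = 0.83100.
Now use the now-vs-future pair: 8977 = β·δ·21100 gives β = 8977/(0.83100·21100) ≈ 0.512.

β ≈ 0.512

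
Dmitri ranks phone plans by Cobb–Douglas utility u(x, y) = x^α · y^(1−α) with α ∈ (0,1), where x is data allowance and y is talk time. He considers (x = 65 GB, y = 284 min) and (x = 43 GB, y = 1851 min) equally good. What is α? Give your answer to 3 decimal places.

α ≈ 0.819

Indifference: 65^α · 284^(1−α) = 43^α · 1851^(1−α).
Taking logs: α·ln 65 + (1−α)·ln 284 = α·ln 43 + (1−α)·ln 1851, i.e. α·0.413187 = (1−α)·1.874507.
Thus α·(2.287694) = 1.874507, so α = 1.874507/2.287694 ≈ 0.819.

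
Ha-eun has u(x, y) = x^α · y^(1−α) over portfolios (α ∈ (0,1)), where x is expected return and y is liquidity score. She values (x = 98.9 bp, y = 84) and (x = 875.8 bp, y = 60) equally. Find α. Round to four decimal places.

Set the two utilities equal: 98.9^α·84^(1−α) = 875.8^α·60^(1−α).
Taking logs: α·ln 98.9 + (1−α)·ln 84 = α·ln 875.8 + (1−α)·ln 60, i.e. α·-2.1810285 = (1−α)·-0.3364722.
Thus α·(-2.5175007) = -0.3364722, so α = -0.3364722/-2.5175007 ≈ 0.1337.

α ≈ 0.1337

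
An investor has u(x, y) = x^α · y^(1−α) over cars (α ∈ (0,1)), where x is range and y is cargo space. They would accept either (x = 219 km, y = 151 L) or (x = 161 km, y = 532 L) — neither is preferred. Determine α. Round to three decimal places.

The Cobb–Douglas utilities coincide, so 219^α·151^(1−α) = 161^α·532^(1−α).
(219/161)^α = (532/151)^(1−α); take logs: α·ln(219/161) = (1−α)·ln(532/151), i.e. α·0.307667 = (1−α)·1.259364.
With A = 0.307667 and B = 1.259364: α·A = (1−α)·B, so α = B/(A+B) = 1.259364/1.567031 ≈ 0.804.

α ≈ 0.804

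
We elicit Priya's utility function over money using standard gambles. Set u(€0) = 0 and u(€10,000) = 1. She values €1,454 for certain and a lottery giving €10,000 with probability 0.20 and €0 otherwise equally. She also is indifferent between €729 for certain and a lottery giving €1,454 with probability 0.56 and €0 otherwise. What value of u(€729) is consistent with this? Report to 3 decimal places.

0.112

The first gamble pins u(€1,454): it must equal 0.20·1 + 0.80·0 = 0.20.
The second indifference gives u(€729) = 0.56·u(€1,454) + 0.44·u(€0) = 0.56·0.20 + 0.44·0.00 = 0.1120.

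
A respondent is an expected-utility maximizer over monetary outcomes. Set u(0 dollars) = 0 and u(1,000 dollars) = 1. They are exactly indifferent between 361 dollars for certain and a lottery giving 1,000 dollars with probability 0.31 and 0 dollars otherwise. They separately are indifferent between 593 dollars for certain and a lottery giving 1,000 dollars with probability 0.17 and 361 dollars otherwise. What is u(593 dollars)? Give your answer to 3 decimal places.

First, u(361 dollars) = 0.31·u(1,000 dollars) + 0.69·u(0 dollars) = 0.31.
The second indifference gives u(593 dollars) = 0.17·u(1,000 dollars) + 0.83·u(361 dollars) = 0.17·1.00 + 0.83·0.31 = 0.4273.

0.427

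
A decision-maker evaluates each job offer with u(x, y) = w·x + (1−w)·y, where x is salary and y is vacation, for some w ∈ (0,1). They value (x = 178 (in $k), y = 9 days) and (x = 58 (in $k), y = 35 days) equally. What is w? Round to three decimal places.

w = 0.178

u(178,9) = u(58,35) means w·178 + (1−w)·9 = w·58 + (1−w)·35.
Collecting terms: w·120 = (1−w)·26.
The marginal rate of substitution is 26/120, so w = 26/(120+26) = 0.178.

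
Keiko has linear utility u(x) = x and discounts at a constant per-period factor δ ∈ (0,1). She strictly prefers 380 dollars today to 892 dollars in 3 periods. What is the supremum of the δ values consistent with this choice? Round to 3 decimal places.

δ < 0.752

Comparing present values: 380 > δ^3·892.
Hence δ^3 < 380/892 = 0.42601, and x ↦ x^(1/3) is increasing on (0,∞).
δ < (380/892)^(1/3) ≈ 0.752.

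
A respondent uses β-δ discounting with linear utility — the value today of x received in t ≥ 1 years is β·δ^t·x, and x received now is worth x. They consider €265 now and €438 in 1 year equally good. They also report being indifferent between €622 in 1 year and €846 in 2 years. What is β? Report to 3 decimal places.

β ≈ 0.823

From the later pair, β·δ^1·622 = β·δ^2·846; dividing through, δ = 622/846 = 0.73522.
Now use the now-vs-future pair: 265 = β·δ·438 gives β = 265/(0.73522·438) ≈ 0.823.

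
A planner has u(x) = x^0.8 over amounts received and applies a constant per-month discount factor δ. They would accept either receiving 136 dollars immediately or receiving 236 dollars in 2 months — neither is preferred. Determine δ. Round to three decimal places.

Equating discounted utilities: u(136) = δ^2·u(236) ⇒ δ^2 = u(136)/u(236).
Since u(x) = x^0.8, δ^2 = (136/236)^0.8 = 0.57627^0.8 = 0.64343.
Hence δ = (0.64343)^(1/2) = 0.80214.

δ ≈ 0.802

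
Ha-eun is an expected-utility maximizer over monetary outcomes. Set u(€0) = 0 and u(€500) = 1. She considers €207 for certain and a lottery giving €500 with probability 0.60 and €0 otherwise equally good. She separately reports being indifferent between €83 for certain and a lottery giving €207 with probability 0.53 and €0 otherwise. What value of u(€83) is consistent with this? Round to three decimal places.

The first gamble pins u(€207): it must equal 0.60·1 + 0.40·0 = 0.60.
Chaining: u(€83) = 0.53·0.60 + 0.47·0.00 = 0.3180.

0.318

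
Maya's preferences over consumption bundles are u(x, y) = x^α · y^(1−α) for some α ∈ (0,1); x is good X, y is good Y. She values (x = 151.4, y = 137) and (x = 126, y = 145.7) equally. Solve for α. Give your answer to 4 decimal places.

The Cobb–Douglas utilities coincide, so 151.4^α·137^(1−α) = 126^α·145.7^(1−α).
Taking logs: α·ln 151.4 + (1−α)·ln 137 = α·ln 126 + (1−α)·ln 145.7, i.e. α·0.1836434 = (1−α)·0.0615688.
Thus α·(0.2452122) = 0.0615688, so α = 0.0615688/0.2452122 ≈ 0.2511.

α ≈ 0.2511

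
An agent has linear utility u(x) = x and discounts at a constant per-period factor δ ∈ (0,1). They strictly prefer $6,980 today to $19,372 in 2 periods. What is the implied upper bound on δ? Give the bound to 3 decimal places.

Under u(x) = x this choice says 6980 > δ^2·19372.
Hence δ^2 < 6980/19372 = 0.36031, and x ↦ x^(1/2) is increasing on (0,∞).
δ < (6980/19372)^(1/2) ≈ 0.600.

δ < 0.600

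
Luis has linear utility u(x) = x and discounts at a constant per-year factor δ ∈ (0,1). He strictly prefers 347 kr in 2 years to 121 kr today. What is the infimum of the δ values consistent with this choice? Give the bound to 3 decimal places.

δ > 0.591

Under u(x) = x this choice says 121 < δ^2·347.
Hence δ^2 > 121/347 = 0.34870, and x ↦ x^(1/2) is increasing on (0,∞).
δ > (121/347)^(1/2) ≈ 0.591.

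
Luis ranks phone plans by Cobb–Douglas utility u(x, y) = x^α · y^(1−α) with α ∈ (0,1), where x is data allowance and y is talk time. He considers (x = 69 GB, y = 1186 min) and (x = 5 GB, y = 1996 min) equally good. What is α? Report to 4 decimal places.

α ≈ 0.1655

Indifference: 69^α · 1186^(1−α) = 5^α · 1996^(1−α).
Taking logs: α·ln 69 + (1−α)·ln 1186 = α·ln 5 + (1−α)·ln 1996, i.e. α·2.6246686 = (1−α)·0.5205589.
Thus α·(3.1452275) = 0.5205589, so α = 0.5205589/3.1452275 ≈ 0.1655.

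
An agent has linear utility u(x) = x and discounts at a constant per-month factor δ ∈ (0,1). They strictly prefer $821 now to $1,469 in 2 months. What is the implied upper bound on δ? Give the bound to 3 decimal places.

The preference means 821 > δ^2·1469.
So δ^2 < 821/1469 = 0.55888; taking the square root of both positive sides preserves the inequality.
δ < 0.55888^(1/2) = 0.748.

δ < 0.748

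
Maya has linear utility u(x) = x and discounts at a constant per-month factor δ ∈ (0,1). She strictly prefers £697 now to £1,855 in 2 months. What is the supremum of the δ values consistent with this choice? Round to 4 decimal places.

Under u(x) = x this choice says 697 > δ^2·1855.
Hence δ^2 < 697/1855 = 0.37574, and x ↦ x^(1/2) is increasing on (0,∞).
δ < (697/1855)^(1/2) ≈ 0.6130.

δ < 0.6130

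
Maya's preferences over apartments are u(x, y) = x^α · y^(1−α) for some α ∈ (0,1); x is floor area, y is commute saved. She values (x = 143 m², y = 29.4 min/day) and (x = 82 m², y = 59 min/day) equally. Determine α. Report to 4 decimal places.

The Cobb–Douglas utilities coincide, so 143^α·29.4^(1−α) = 82^α·59^(1−α).
(143/82)^α = (59/29.4)^(1−α); take logs: α·ln(143/82) = (1−α)·ln(59/29.4), i.e. α·0.5561254 = (1−α)·0.6965428.
With A = 0.5561254 and B = 0.6965428: α·A = (1−α)·B, so α = B/(A+B) = 0.6965428/1.2526682 ≈ 0.5560.

α ≈ 0.5560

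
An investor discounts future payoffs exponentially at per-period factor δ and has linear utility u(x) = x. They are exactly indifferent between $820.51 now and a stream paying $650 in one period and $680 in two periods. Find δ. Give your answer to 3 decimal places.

The stream is worth 650δ + 680δ² today, so 650δ + 680δ² = 820.51.
Rearranged: 680δ² + 650δ − 820.51 = 0.
The positive root is δ = [−650 + √(650² + 4·680·820.51)] / (2·680) = (−650 + 1629.198)/1360 ≈ 0.720.

δ ≈ 0.720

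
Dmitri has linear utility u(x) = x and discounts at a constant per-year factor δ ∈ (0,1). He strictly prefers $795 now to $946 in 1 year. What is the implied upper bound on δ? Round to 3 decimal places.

δ < 0.840

Comparing present values: 795 > δ·946.
Dividing through by 946 gives δ < 0.84038.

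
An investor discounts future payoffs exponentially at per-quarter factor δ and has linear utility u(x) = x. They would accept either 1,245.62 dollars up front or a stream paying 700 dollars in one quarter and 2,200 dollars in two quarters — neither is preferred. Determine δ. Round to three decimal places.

Equating present values: 1245.62 = 700δ + 2200δ².
Rearranged: 2200δ² + 700δ − 1245.62 = 0.
δ = (−700 + √(700² + 4·2200·1245.62)) / (2·2200) = (−700 + √11451456.00) / 4400 ≈ 0.610.

δ ≈ 0.610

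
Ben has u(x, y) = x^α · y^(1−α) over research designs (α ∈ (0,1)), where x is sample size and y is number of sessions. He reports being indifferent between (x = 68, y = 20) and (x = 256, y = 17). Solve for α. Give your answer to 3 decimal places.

α ≈ 0.109

Indifference: 68^α · 20^(1−α) = 256^α · 17^(1−α).
(68/256)^α = (17/20)^(1−α); take logs: α·ln(68/256) = (1−α)·ln(17/20), i.e. α·-1.325670 = (1−α)·-0.162519.
Thus α·(-1.488189) = -0.162519, so α = -0.162519/-1.488189 ≈ 0.109.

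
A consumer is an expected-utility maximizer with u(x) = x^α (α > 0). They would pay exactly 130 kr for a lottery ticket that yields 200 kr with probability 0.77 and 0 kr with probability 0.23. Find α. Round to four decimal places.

α ≈ 0.6067

Since u(0) = 0, the lottery's EU is 0.77·200^α.
Equating: 130^α = 0.77·200^α, i.e. 0.6500^α = 0.77.
Taking logs: α·ln(130/200) = ln(0.77), so α = -0.2613648 / -0.4307829 ≈ 0.6067.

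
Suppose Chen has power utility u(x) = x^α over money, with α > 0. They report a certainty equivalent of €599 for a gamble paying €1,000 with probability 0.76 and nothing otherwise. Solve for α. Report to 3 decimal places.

EU(lottery) = 0.76·1000^α + 0.24·0 = 0.76·1000^α.
Setting u(599) equal to that: 599^α = 0.76·1000^α ⇒ (599/1000)^α = 0.76.
Taking logs: α·ln(599/1000) = ln(0.76), so α = -0.274437 / -0.512494 ≈ 0.535.

α ≈ 0.535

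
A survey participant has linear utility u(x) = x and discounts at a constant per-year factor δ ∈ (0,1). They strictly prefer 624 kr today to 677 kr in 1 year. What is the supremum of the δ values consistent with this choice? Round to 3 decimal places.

Comparing present values: 624 > δ·677.
So δ < 624/677 = 0.92171.

δ < 0.922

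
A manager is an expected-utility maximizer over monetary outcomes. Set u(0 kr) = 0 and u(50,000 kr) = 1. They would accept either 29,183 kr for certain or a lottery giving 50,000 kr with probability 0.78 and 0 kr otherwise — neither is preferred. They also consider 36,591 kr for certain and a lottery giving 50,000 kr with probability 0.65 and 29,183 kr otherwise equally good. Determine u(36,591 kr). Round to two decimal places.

0.92

First, u(29,183 kr) = 0.78·u(50,000 kr) + 0.22·u(0 kr) = 0.78.
The second indifference gives u(36,591 kr) = 0.65·u(50,000 kr) + 0.35·u(29,183 kr) = 0.65·1.00 + 0.35·0.78 = 0.9230.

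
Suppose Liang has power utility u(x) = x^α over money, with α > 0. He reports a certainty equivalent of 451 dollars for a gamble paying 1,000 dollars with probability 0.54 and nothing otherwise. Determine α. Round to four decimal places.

α ≈ 0.7738

EU(lottery) = 0.54·1000^α + 0.46·0 = 0.54·1000^α.
Indifference: 451^α = 0.54·1000^α, so (451/1000)^α = 0.54.
Take logs: α = ln 0.54 / ln(451/1000) ≈ 0.773823.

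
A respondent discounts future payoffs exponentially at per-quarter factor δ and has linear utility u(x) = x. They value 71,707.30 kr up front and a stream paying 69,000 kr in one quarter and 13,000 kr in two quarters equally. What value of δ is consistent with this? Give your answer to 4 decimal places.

δ ≈ 0.8900

Equating present values: 71707.30 = 69000δ + 13000δ².
So 13000δ² + 69000δ − 71707.30 = 0.
By the quadratic formula (taking the positive root), δ = (−69000 + √8489779600.00) / 26000 ≈ 0.8900.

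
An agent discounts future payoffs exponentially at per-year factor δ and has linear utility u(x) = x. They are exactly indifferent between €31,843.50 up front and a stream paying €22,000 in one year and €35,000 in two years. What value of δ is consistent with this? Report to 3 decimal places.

Present value of the stream is 22000·δ + 35000·δ². Indifference gives 22000δ + 35000δ² = 31843.50.
Rearranged: 35000δ² + 22000δ − 31843.50 = 0.
By the quadratic formula (taking the positive root), δ = (−22000 + √4942090000.00) / 70000 ≈ 0.690.

δ ≈ 0.690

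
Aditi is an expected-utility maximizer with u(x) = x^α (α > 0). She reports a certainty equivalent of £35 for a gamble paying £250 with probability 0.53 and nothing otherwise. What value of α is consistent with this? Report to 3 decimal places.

EU(lottery) = 0.53·250^α + 0.47·0 = 0.53·250^α.
Indifference: 35^α = 0.53·250^α, so (35/250)^α = 0.53.
Taking logs: α·ln(35/250) = ln(0.53), so α = -0.634878 / -1.966113 ≈ 0.323.

α ≈ 0.323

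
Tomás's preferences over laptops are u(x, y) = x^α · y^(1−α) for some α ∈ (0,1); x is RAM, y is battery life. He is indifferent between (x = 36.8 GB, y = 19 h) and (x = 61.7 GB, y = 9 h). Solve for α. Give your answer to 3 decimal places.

α ≈ 0.591

The Cobb–Douglas utilities coincide, so 36.8^α·19^(1−α) = 61.7^α·9^(1−α).
Rearrange to (36.8/61.7)^α = (9/19)^(1−α) and take logs: α·-0.516786 = (1−α)·-0.747214.
So α/(1−α) = (-0.747214)/(-0.516786) = 1.445887, and α = 1.445887/2.445887 ≈ 0.591.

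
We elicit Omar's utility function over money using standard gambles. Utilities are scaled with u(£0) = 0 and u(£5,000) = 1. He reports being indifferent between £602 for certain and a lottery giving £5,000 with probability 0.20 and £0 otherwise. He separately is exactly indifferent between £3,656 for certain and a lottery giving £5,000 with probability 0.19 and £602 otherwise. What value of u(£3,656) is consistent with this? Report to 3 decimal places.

From the first indifference, u(£602) = 0.20·u(£5,000) + 0.80·u(£0) = 0.20·1 + 0.80·0 = 0.20.
Then u(£3,656) = 0.19·u(£5,000) + 0.81·u(£602) = 0.19·1.00 + 0.81·0.20 = 0.3520.

0.352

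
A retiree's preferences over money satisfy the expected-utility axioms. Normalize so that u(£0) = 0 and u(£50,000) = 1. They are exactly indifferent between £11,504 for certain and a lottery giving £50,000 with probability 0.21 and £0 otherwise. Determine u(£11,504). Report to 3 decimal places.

u(£11,504) equals the lottery's expected utility: 0.21·1 + 0.79·0 = 0.21.

0.210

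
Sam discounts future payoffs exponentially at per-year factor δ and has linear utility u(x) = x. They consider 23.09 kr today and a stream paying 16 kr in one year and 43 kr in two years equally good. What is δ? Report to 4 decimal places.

δ ≈ 0.5700

Equating present values: 23.09 = 16δ + 43δ².
So 43δ² + 16δ − 23.09 = 0.
The positive root is δ = [−16 + √(16² + 4·43·23.09)] / (2·43) = (−16 + 65.019)/86 ≈ 0.5700.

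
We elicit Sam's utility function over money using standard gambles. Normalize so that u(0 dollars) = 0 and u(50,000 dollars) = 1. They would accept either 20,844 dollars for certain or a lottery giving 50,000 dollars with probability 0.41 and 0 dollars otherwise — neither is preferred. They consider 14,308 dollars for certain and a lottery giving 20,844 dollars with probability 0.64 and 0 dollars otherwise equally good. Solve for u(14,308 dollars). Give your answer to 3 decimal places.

The first gamble pins u(20,844 dollars): it must equal 0.41·1 + 0.59·0 = 0.41.
Chaining: u(14,308 dollars) = 0.64·0.41 + 0.36·0.00 = 0.2624.

0.262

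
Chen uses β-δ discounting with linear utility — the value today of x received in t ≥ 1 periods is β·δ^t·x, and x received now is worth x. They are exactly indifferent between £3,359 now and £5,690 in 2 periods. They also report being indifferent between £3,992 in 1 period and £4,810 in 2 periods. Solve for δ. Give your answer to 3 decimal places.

δ ≈ 0.830

From the later pair, β·δ^1·3992 = β·δ^2·4810; dividing through, δ = 3992/4810 = 0.82994.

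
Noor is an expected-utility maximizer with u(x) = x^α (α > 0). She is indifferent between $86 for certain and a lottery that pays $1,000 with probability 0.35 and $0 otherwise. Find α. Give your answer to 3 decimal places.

α ≈ 0.428

EU(lottery) = 0.35·1000^α + 0.65·0 = 0.35·1000^α.
Setting u(86) equal to that: 86^α = 0.35·1000^α ⇒ (86/1000)^α = 0.35.
Take logs: α = ln 0.35 / ln(86/1000) ≈ 0.42790.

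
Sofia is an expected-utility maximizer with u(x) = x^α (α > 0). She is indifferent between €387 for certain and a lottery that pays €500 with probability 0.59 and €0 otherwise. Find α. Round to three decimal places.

α ≈ 2.060

EU(lottery) = 0.59·500^α + 0.41·0 = 0.59·500^α.
Equating: 387^α = 0.59·500^α, i.e. 0.7740^α = 0.59.
Taking logs: α·ln(387/500) = ln(0.59), so α = -0.527633 / -0.256183 ≈ 2.060.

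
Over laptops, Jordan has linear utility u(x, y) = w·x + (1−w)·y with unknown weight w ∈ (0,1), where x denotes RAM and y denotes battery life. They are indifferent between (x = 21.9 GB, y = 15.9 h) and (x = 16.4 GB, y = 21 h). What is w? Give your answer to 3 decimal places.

Indifference: w·21.9 + (1−w)·15.9 = w·16.4 + (1−w)·21.
w·(21.9−16.4) = (1−w)·(21−15.9), i.e. w·5.5 = (1−w)·5.1.
Hence w = 5.1/(5.5+5.1) = 5.1/10.6 = 0.481.

w = 0.481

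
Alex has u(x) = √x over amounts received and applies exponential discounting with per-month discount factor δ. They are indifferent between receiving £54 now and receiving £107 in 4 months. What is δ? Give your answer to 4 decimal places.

Indifference means u(54) = δ^4 · u(107), so δ^4 = u(54)/u(107).
Since u(x) = √x, δ^4 = √(54/107) = 0.71040.
Hence δ = (0.71040)^(1/4) = 0.918071.

δ ≈ 0.9181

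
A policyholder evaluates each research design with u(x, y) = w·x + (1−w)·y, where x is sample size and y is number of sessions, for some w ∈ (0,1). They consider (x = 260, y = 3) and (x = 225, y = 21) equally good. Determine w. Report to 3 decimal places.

u(260,3) = u(225,21) means w·260 + (1−w)·3 = w·225 + (1−w)·21.
Rearranging, 35·w − 18·(1−w) = 0.
So w/(1−w) = 18/35 = 0.5143, giving w = 18/(35+18) = 0.340.

w = 0.340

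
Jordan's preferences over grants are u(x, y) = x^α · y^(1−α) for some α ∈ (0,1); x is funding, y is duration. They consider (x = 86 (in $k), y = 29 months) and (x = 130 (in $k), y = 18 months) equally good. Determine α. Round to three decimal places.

The Cobb–Douglas utilities coincide, so 86^α·29^(1−α) = 130^α·18^(1−α).
Taking logs: α·ln 86 + (1−α)·ln 29 = α·ln 130 + (1−α)·ln 18, i.e. α·-0.413187 = (1−α)·-0.476924.
Thus α·(-0.890111) = -0.476924, so α = -0.476924/-0.890111 ≈ 0.536.

α ≈ 0.536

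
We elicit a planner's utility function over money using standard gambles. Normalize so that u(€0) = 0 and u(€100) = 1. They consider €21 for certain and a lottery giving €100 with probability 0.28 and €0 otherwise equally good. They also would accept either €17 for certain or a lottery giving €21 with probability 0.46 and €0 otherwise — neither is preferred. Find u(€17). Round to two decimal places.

0.13

The first gamble pins u(€21): it must equal 0.28·1 + 0.72·0 = 0.28.
Then u(€17) = 0.46·u(€21) + 0.54·u(€0) = 0.46·0.28 + 0.54·0.00 = 0.1288.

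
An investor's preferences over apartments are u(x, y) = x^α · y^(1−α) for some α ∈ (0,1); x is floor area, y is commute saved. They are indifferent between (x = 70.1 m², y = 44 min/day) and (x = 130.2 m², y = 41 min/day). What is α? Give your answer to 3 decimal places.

α ≈ 0.102

The Cobb–Douglas utilities coincide, so 70.1^α·44^(1−α) = 130.2^α·41^(1−α).
(70.1/130.2)^α = (41/44)^(1−α); take logs: α·ln(70.1/130.2) = (1−α)·ln(41/44), i.e. α·-0.619149 = (1−α)·-0.070618.
So α/(1−α) = (-0.070618)/(-0.619149) = 0.114057, and α = 0.114057/1.114057 ≈ 0.102.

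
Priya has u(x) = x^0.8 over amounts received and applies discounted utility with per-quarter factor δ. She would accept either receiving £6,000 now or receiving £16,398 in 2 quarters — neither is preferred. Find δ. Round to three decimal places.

Indifference means u(6000) = δ^2 · u(16398), so δ^2 = u(6000)/u(16398).
Since u(x) = x^0.8, δ^2 = (6000/16398)^0.8 = 0.36590^0.8 = 0.44739.
Taking the square root: δ = 0.44739^(1/2) ≈ 0.669.

δ ≈ 0.669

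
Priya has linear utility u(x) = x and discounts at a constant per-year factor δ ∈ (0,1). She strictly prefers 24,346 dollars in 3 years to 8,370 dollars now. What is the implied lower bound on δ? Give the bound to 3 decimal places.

Under u(x) = x this choice says 8370 < δ^3·24346.
Hence δ^3 > 8370/24346 = 0.34379, and x ↦ x^(1/3) is increasing on (0,∞).
δ > (8370/24346)^(1/3) ≈ 0.701.

δ > 0.701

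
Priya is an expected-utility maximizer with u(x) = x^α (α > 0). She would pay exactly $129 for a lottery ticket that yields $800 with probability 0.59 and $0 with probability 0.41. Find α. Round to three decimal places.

α ≈ 0.289

Since u(0) = 0, the lottery's EU is 0.59·800^α.
Indifference: 129^α = 0.59·800^α, so (129/800)^α = 0.59.
α = ln(0.59) / ln(129/800) = -0.527633/-1.824799 ≈ 0.289.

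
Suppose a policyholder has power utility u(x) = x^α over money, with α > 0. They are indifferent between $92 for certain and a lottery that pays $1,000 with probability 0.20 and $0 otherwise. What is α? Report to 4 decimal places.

EU(lottery) = 0.20·1000^α + 0.80·0 = 0.20·1000^α.
Indifference: 92^α = 0.20·1000^α, so (92/1000)^α = 0.20.
Taking logs: α·ln(92/1000) = ln(0.20), so α = -1.6094379 / -2.3859667 ≈ 0.6745.

α ≈ 0.6745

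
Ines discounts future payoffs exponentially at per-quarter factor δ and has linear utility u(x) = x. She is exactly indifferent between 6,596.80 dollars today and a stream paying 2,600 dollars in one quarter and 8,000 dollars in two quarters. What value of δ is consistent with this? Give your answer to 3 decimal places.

The stream is worth 2600δ + 8000δ² today, so 2600δ + 8000δ² = 6596.80.
Rearranged: 8000δ² + 2600δ − 6596.80 = 0.
By the quadratic formula (taking the positive root), δ = (−2600 + √217857600.00) / 16000 ≈ 0.760.

δ ≈ 0.760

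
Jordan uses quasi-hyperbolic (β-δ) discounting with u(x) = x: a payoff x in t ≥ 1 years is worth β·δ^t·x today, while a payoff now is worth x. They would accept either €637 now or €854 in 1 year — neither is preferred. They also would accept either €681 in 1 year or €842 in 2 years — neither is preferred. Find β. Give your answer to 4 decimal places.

β ≈ 0.9222

Both payoffs in the second observation are in the future, so β drops out: δ^1·681 = δ^2·842 ⇒ δ = 681/842 = 0.80879.
The first indifference: 637 = β·δ·854, so β = 637/(δ·854) = 637/(0.80879·854) ≈ 0.9222.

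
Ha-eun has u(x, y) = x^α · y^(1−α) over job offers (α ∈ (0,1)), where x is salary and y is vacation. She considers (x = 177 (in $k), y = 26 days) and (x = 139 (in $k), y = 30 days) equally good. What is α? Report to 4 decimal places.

α ≈ 0.3719

Set the two utilities equal: 177^α·26^(1−α) = 139^α·30^(1−α).
(177/139)^α = (30/26)^(1−α); take logs: α·ln(177/139) = (1−α)·ln(30/26), i.e. α·0.2416758 = (1−α)·0.1431008.
So α/(1−α) = (0.1431008)/(0.2416758) = 0.5921189, and α = 0.5921189/1.5921189 ≈ 0.3719.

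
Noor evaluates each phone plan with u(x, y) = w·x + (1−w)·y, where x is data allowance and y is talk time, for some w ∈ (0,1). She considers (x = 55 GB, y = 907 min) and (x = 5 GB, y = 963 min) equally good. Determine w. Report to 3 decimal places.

w = 0.528

Equating utilities: w·55 + (1−w)·907 = w·5 + (1−w)·963.
w·(55−5) = (1−w)·(963−907), i.e. w·50 = (1−w)·56.
So w/(1−w) = 56/50 = 1.1200, giving w = 56/(50+56) = 0.528.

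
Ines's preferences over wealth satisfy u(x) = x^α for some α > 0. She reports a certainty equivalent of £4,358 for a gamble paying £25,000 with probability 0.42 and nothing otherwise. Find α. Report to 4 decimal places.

α ≈ 0.4966

The lottery's expected utility is 0.42·u(25000) + 0.58·u(0) = 0.42·25000^α (since u(0) = 0 for α > 0).
Setting u(4358) equal to that: 4358^α = 0.42·25000^α ⇒ (4358/25000)^α = 0.42.
Taking logs: α·ln(4358/25000) = ln(0.42), so α = -0.8675006 / -1.7468626 ≈ 0.4966.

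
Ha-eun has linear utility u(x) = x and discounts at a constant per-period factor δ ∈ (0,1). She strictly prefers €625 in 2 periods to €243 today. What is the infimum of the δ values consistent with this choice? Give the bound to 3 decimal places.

δ > 0.624

Comparing present values: 243 < δ^2·625.
Dividing by 625: δ^2 > 0.38880. Both sides are positive, so the square root keeps the direction.
δ > (243/625)^(1/2) ≈ 0.624.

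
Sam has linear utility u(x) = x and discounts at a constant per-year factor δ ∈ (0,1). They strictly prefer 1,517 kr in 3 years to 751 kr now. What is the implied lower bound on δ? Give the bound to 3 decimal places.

δ > 0.791

Under u(x) = x this choice says 751 < δ^3·1517.
So δ^3 > 751/1517 = 0.49506; taking the cube root of both positive sides preserves the inequality.
δ > (751/1517)^(1/3) ≈ 0.791.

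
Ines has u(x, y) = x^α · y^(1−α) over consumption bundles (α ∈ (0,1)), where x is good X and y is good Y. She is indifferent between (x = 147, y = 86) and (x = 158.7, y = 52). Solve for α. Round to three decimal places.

The Cobb–Douglas utilities coincide, so 147^α·86^(1−α) = 158.7^α·52^(1−α).
(147/158.7)^α = (52/86)^(1−α); take logs: α·ln(147/158.7) = (1−α)·ln(52/86), i.e. α·-0.076583 = (1−α)·-0.503104.
So α/(1−α) = (-0.503104)/(-0.076583) = 6.569395, and α = 6.569395/7.569395 ≈ 0.868.

α ≈ 0.868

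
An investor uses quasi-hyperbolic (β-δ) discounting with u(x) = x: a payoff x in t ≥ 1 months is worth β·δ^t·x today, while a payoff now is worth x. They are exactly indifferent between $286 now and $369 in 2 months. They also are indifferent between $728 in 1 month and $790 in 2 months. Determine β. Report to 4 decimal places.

From the later pair, β·δ^1·728 = β·δ^2·790; dividing through, δ = 728/790 = 0.92152.
Now use the now-vs-future pair: 286 = β·δ^2·369 gives β = 286/(0.84920·369) ≈ 0.9127.

β ≈ 0.9127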